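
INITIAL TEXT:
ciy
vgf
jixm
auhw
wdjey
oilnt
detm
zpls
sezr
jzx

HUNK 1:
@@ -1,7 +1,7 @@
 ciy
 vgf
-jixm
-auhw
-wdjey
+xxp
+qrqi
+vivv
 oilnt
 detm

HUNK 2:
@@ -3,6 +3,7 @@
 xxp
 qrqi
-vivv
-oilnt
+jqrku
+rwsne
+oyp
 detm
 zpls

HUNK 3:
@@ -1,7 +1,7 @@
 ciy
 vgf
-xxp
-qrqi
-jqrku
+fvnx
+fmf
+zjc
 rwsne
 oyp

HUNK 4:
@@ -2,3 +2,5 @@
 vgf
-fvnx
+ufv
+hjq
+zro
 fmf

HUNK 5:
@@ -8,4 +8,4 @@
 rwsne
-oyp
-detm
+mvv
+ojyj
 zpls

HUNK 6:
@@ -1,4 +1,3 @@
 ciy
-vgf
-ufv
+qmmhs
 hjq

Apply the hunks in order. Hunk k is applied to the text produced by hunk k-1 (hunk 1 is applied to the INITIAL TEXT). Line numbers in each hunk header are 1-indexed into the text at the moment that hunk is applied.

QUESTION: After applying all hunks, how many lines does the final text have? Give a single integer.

Hunk 1: at line 1 remove [jixm,auhw,wdjey] add [xxp,qrqi,vivv] -> 10 lines: ciy vgf xxp qrqi vivv oilnt detm zpls sezr jzx
Hunk 2: at line 3 remove [vivv,oilnt] add [jqrku,rwsne,oyp] -> 11 lines: ciy vgf xxp qrqi jqrku rwsne oyp detm zpls sezr jzx
Hunk 3: at line 1 remove [xxp,qrqi,jqrku] add [fvnx,fmf,zjc] -> 11 lines: ciy vgf fvnx fmf zjc rwsne oyp detm zpls sezr jzx
Hunk 4: at line 2 remove [fvnx] add [ufv,hjq,zro] -> 13 lines: ciy vgf ufv hjq zro fmf zjc rwsne oyp detm zpls sezr jzx
Hunk 5: at line 8 remove [oyp,detm] add [mvv,ojyj] -> 13 lines: ciy vgf ufv hjq zro fmf zjc rwsne mvv ojyj zpls sezr jzx
Hunk 6: at line 1 remove [vgf,ufv] add [qmmhs] -> 12 lines: ciy qmmhs hjq zro fmf zjc rwsne mvv ojyj zpls sezr jzx
Final line count: 12

Answer: 12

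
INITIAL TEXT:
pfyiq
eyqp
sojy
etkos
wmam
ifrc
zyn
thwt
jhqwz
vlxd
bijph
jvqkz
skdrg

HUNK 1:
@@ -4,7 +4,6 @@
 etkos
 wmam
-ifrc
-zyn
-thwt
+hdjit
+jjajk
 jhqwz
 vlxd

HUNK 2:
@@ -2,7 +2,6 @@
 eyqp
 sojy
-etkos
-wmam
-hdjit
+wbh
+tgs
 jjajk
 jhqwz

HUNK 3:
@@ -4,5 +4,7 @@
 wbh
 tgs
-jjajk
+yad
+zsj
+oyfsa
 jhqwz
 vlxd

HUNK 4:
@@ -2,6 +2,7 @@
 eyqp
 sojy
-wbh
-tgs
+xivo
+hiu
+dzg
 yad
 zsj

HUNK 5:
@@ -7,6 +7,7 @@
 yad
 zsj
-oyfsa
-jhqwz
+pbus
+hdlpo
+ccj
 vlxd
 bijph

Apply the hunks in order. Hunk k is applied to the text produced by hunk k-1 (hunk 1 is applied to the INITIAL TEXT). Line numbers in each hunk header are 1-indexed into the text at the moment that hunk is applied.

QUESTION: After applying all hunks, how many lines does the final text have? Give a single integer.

Hunk 1: at line 4 remove [ifrc,zyn,thwt] add [hdjit,jjajk] -> 12 lines: pfyiq eyqp sojy etkos wmam hdjit jjajk jhqwz vlxd bijph jvqkz skdrg
Hunk 2: at line 2 remove [etkos,wmam,hdjit] add [wbh,tgs] -> 11 lines: pfyiq eyqp sojy wbh tgs jjajk jhqwz vlxd bijph jvqkz skdrg
Hunk 3: at line 4 remove [jjajk] add [yad,zsj,oyfsa] -> 13 lines: pfyiq eyqp sojy wbh tgs yad zsj oyfsa jhqwz vlxd bijph jvqkz skdrg
Hunk 4: at line 2 remove [wbh,tgs] add [xivo,hiu,dzg] -> 14 lines: pfyiq eyqp sojy xivo hiu dzg yad zsj oyfsa jhqwz vlxd bijph jvqkz skdrg
Hunk 5: at line 7 remove [oyfsa,jhqwz] add [pbus,hdlpo,ccj] -> 15 lines: pfyiq eyqp sojy xivo hiu dzg yad zsj pbus hdlpo ccj vlxd bijph jvqkz skdrg
Final line count: 15

Answer: 15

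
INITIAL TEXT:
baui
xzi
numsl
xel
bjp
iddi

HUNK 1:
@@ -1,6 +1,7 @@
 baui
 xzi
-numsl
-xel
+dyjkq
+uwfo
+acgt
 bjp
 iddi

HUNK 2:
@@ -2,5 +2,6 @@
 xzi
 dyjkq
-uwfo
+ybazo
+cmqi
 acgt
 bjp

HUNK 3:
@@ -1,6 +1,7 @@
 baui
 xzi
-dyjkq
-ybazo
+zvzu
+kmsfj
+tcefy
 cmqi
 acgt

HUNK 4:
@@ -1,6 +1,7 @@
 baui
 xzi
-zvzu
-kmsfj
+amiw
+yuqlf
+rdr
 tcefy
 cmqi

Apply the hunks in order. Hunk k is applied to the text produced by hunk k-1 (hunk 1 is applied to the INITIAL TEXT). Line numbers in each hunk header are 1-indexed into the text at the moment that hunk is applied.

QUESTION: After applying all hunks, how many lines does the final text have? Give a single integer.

Hunk 1: at line 1 remove [numsl,xel] add [dyjkq,uwfo,acgt] -> 7 lines: baui xzi dyjkq uwfo acgt bjp iddi
Hunk 2: at line 2 remove [uwfo] add [ybazo,cmqi] -> 8 lines: baui xzi dyjkq ybazo cmqi acgt bjp iddi
Hunk 3: at line 1 remove [dyjkq,ybazo] add [zvzu,kmsfj,tcefy] -> 9 lines: baui xzi zvzu kmsfj tcefy cmqi acgt bjp iddi
Hunk 4: at line 1 remove [zvzu,kmsfj] add [amiw,yuqlf,rdr] -> 10 lines: baui xzi amiw yuqlf rdr tcefy cmqi acgt bjp iddi
Final line count: 10

Answer: 10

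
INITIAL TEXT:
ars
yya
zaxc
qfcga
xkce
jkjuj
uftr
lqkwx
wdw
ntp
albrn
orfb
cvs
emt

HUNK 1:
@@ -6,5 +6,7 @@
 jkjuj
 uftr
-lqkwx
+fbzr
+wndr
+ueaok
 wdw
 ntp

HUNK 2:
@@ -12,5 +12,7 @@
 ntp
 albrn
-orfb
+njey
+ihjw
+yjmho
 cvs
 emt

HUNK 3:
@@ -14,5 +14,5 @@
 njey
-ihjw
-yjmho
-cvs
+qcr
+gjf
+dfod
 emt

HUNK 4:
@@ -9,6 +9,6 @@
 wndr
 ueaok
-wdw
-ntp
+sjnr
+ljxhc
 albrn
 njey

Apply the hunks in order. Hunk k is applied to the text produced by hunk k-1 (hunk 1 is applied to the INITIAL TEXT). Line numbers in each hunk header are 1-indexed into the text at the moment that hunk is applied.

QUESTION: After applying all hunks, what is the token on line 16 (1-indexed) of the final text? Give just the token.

Answer: gjf

Derivation:
Hunk 1: at line 6 remove [lqkwx] add [fbzr,wndr,ueaok] -> 16 lines: ars yya zaxc qfcga xkce jkjuj uftr fbzr wndr ueaok wdw ntp albrn orfb cvs emt
Hunk 2: at line 12 remove [orfb] add [njey,ihjw,yjmho] -> 18 lines: ars yya zaxc qfcga xkce jkjuj uftr fbzr wndr ueaok wdw ntp albrn njey ihjw yjmho cvs emt
Hunk 3: at line 14 remove [ihjw,yjmho,cvs] add [qcr,gjf,dfod] -> 18 lines: ars yya zaxc qfcga xkce jkjuj uftr fbzr wndr ueaok wdw ntp albrn njey qcr gjf dfod emt
Hunk 4: at line 9 remove [wdw,ntp] add [sjnr,ljxhc] -> 18 lines: ars yya zaxc qfcga xkce jkjuj uftr fbzr wndr ueaok sjnr ljxhc albrn njey qcr gjf dfod emt
Final line 16: gjf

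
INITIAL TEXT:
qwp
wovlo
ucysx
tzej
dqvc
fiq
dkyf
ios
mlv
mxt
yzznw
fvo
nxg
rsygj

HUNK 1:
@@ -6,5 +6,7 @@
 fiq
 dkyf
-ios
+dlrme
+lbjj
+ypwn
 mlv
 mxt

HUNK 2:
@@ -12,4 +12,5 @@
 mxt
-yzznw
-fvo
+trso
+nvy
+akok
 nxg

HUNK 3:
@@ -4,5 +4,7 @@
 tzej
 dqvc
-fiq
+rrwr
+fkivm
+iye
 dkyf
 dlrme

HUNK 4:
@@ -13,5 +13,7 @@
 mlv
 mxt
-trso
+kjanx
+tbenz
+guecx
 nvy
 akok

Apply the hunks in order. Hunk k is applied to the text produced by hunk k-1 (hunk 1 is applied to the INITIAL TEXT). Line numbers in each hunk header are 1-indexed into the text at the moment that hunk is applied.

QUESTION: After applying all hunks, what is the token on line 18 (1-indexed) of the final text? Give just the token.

Hunk 1: at line 6 remove [ios] add [dlrme,lbjj,ypwn] -> 16 lines: qwp wovlo ucysx tzej dqvc fiq dkyf dlrme lbjj ypwn mlv mxt yzznw fvo nxg rsygj
Hunk 2: at line 12 remove [yzznw,fvo] add [trso,nvy,akok] -> 17 lines: qwp wovlo ucysx tzej dqvc fiq dkyf dlrme lbjj ypwn mlv mxt trso nvy akok nxg rsygj
Hunk 3: at line 4 remove [fiq] add [rrwr,fkivm,iye] -> 19 lines: qwp wovlo ucysx tzej dqvc rrwr fkivm iye dkyf dlrme lbjj ypwn mlv mxt trso nvy akok nxg rsygj
Hunk 4: at line 13 remove [trso] add [kjanx,tbenz,guecx] -> 21 lines: qwp wovlo ucysx tzej dqvc rrwr fkivm iye dkyf dlrme lbjj ypwn mlv mxt kjanx tbenz guecx nvy akok nxg rsygj
Final line 18: nvy

Answer: nvy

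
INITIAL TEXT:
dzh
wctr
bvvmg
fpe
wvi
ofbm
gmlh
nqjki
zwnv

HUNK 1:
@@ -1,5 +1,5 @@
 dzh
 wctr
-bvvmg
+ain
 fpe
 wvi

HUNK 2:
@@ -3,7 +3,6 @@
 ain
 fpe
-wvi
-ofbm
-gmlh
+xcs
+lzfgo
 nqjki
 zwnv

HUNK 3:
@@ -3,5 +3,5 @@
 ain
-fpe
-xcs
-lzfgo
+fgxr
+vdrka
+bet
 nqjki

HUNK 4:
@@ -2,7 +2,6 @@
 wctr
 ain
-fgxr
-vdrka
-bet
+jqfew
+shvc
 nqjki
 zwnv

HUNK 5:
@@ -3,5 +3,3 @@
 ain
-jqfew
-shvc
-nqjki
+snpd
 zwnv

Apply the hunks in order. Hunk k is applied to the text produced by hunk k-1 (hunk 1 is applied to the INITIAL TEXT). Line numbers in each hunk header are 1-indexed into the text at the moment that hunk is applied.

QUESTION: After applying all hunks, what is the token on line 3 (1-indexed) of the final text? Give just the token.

Hunk 1: at line 1 remove [bvvmg] add [ain] -> 9 lines: dzh wctr ain fpe wvi ofbm gmlh nqjki zwnv
Hunk 2: at line 3 remove [wvi,ofbm,gmlh] add [xcs,lzfgo] -> 8 lines: dzh wctr ain fpe xcs lzfgo nqjki zwnv
Hunk 3: at line 3 remove [fpe,xcs,lzfgo] add [fgxr,vdrka,bet] -> 8 lines: dzh wctr ain fgxr vdrka bet nqjki zwnv
Hunk 4: at line 2 remove [fgxr,vdrka,bet] add [jqfew,shvc] -> 7 lines: dzh wctr ain jqfew shvc nqjki zwnv
Hunk 5: at line 3 remove [jqfew,shvc,nqjki] add [snpd] -> 5 lines: dzh wctr ain snpd zwnv
Final line 3: ain

Answer: ain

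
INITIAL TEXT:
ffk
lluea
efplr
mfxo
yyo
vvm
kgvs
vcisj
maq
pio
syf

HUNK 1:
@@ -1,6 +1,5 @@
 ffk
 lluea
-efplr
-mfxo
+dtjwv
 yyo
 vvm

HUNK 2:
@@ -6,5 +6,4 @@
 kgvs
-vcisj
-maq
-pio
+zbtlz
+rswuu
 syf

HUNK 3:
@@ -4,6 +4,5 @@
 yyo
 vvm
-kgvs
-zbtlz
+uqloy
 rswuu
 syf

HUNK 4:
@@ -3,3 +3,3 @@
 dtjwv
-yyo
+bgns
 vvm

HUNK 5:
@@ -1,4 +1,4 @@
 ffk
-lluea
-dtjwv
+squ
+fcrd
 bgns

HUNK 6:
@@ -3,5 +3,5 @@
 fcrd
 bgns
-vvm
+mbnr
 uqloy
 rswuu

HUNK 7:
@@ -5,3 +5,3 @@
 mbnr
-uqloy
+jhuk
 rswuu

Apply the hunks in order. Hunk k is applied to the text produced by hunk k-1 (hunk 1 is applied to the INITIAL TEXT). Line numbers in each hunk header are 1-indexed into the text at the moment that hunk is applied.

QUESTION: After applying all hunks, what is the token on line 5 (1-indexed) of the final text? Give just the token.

Hunk 1: at line 1 remove [efplr,mfxo] add [dtjwv] -> 10 lines: ffk lluea dtjwv yyo vvm kgvs vcisj maq pio syf
Hunk 2: at line 6 remove [vcisj,maq,pio] add [zbtlz,rswuu] -> 9 lines: ffk lluea dtjwv yyo vvm kgvs zbtlz rswuu syf
Hunk 3: at line 4 remove [kgvs,zbtlz] add [uqloy] -> 8 lines: ffk lluea dtjwv yyo vvm uqloy rswuu syf
Hunk 4: at line 3 remove [yyo] add [bgns] -> 8 lines: ffk lluea dtjwv bgns vvm uqloy rswuu syf
Hunk 5: at line 1 remove [lluea,dtjwv] add [squ,fcrd] -> 8 lines: ffk squ fcrd bgns vvm uqloy rswuu syf
Hunk 6: at line 3 remove [vvm] add [mbnr] -> 8 lines: ffk squ fcrd bgns mbnr uqloy rswuu syf
Hunk 7: at line 5 remove [uqloy] add [jhuk] -> 8 lines: ffk squ fcrd bgns mbnr jhuk rswuu syf
Final line 5: mbnr

Answer: mbnr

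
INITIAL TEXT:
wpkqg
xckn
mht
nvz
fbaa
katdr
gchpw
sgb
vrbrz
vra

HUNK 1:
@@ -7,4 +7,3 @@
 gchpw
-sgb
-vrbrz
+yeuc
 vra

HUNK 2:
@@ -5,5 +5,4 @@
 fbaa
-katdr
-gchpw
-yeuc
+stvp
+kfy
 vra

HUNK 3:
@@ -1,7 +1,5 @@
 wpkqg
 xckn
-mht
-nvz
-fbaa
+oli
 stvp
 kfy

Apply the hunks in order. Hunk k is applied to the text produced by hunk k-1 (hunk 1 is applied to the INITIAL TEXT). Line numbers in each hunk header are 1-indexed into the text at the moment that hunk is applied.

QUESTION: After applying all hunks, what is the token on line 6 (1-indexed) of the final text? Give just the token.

Hunk 1: at line 7 remove [sgb,vrbrz] add [yeuc] -> 9 lines: wpkqg xckn mht nvz fbaa katdr gchpw yeuc vra
Hunk 2: at line 5 remove [katdr,gchpw,yeuc] add [stvp,kfy] -> 8 lines: wpkqg xckn mht nvz fbaa stvp kfy vra
Hunk 3: at line 1 remove [mht,nvz,fbaa] add [oli] -> 6 lines: wpkqg xckn oli stvp kfy vra
Final line 6: vra

Answer: vra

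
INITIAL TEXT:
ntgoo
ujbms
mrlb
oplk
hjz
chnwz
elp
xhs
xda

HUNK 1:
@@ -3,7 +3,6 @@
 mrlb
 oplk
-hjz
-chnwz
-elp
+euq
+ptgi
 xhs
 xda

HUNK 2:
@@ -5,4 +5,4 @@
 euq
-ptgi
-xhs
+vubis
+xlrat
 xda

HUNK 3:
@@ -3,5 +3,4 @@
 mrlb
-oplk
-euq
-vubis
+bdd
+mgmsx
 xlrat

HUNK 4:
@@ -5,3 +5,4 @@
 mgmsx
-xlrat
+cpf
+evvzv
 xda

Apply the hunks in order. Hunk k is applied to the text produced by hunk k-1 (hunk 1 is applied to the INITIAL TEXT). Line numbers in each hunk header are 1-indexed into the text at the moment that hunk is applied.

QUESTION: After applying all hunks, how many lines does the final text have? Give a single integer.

Answer: 8

Derivation:
Hunk 1: at line 3 remove [hjz,chnwz,elp] add [euq,ptgi] -> 8 lines: ntgoo ujbms mrlb oplk euq ptgi xhs xda
Hunk 2: at line 5 remove [ptgi,xhs] add [vubis,xlrat] -> 8 lines: ntgoo ujbms mrlb oplk euq vubis xlrat xda
Hunk 3: at line 3 remove [oplk,euq,vubis] add [bdd,mgmsx] -> 7 lines: ntgoo ujbms mrlb bdd mgmsx xlrat xda
Hunk 4: at line 5 remove [xlrat] add [cpf,evvzv] -> 8 lines: ntgoo ujbms mrlb bdd mgmsx cpf evvzv xda
Final line count: 8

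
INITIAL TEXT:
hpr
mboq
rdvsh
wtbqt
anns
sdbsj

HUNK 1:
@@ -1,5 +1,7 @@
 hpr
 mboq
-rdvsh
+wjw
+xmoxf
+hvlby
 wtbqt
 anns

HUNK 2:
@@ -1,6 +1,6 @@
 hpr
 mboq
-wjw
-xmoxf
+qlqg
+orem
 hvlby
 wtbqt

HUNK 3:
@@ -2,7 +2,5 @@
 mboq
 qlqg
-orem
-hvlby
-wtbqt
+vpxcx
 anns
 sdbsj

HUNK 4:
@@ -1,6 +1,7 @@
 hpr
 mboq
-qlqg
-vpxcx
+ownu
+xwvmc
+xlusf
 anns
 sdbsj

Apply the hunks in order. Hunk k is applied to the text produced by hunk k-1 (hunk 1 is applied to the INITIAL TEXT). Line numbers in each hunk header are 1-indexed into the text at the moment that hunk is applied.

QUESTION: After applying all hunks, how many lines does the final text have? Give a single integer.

Hunk 1: at line 1 remove [rdvsh] add [wjw,xmoxf,hvlby] -> 8 lines: hpr mboq wjw xmoxf hvlby wtbqt anns sdbsj
Hunk 2: at line 1 remove [wjw,xmoxf] add [qlqg,orem] -> 8 lines: hpr mboq qlqg orem hvlby wtbqt anns sdbsj
Hunk 3: at line 2 remove [orem,hvlby,wtbqt] add [vpxcx] -> 6 lines: hpr mboq qlqg vpxcx anns sdbsj
Hunk 4: at line 1 remove [qlqg,vpxcx] add [ownu,xwvmc,xlusf] -> 7 lines: hpr mboq ownu xwvmc xlusf anns sdbsj
Final line count: 7

Answer: 7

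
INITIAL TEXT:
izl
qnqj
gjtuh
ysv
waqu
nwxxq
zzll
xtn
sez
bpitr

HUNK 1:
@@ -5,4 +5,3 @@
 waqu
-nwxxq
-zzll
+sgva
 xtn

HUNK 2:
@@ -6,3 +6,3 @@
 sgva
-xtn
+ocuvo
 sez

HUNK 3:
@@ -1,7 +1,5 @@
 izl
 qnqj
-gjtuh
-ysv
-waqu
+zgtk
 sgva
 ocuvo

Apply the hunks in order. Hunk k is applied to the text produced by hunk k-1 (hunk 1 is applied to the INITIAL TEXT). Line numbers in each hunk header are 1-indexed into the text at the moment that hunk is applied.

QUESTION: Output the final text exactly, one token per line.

Answer: izl
qnqj
zgtk
sgva
ocuvo
sez
bpitr

Derivation:
Hunk 1: at line 5 remove [nwxxq,zzll] add [sgva] -> 9 lines: izl qnqj gjtuh ysv waqu sgva xtn sez bpitr
Hunk 2: at line 6 remove [xtn] add [ocuvo] -> 9 lines: izl qnqj gjtuh ysv waqu sgva ocuvo sez bpitr
Hunk 3: at line 1 remove [gjtuh,ysv,waqu] add [zgtk] -> 7 lines: izl qnqj zgtk sgva ocuvo sez bpitr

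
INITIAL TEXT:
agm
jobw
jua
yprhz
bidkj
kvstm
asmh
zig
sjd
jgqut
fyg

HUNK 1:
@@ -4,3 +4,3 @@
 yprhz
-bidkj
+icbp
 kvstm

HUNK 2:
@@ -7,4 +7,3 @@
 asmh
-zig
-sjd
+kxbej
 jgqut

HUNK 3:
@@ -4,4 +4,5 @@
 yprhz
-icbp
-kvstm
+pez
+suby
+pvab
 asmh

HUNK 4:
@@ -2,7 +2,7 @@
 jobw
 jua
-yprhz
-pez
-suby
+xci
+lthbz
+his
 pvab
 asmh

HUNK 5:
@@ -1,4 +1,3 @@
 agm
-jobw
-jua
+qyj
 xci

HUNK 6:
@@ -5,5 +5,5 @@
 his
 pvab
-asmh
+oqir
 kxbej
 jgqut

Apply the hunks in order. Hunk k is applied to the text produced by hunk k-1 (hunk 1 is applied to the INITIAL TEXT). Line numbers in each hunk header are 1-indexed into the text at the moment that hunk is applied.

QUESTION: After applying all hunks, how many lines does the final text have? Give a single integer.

Answer: 10

Derivation:
Hunk 1: at line 4 remove [bidkj] add [icbp] -> 11 lines: agm jobw jua yprhz icbp kvstm asmh zig sjd jgqut fyg
Hunk 2: at line 7 remove [zig,sjd] add [kxbej] -> 10 lines: agm jobw jua yprhz icbp kvstm asmh kxbej jgqut fyg
Hunk 3: at line 4 remove [icbp,kvstm] add [pez,suby,pvab] -> 11 lines: agm jobw jua yprhz pez suby pvab asmh kxbej jgqut fyg
Hunk 4: at line 2 remove [yprhz,pez,suby] add [xci,lthbz,his] -> 11 lines: agm jobw jua xci lthbz his pvab asmh kxbej jgqut fyg
Hunk 5: at line 1 remove [jobw,jua] add [qyj] -> 10 lines: agm qyj xci lthbz his pvab asmh kxbej jgqut fyg
Hunk 6: at line 5 remove [asmh] add [oqir] -> 10 lines: agm qyj xci lthbz his pvab oqir kxbej jgqut fyg
Final line count: 10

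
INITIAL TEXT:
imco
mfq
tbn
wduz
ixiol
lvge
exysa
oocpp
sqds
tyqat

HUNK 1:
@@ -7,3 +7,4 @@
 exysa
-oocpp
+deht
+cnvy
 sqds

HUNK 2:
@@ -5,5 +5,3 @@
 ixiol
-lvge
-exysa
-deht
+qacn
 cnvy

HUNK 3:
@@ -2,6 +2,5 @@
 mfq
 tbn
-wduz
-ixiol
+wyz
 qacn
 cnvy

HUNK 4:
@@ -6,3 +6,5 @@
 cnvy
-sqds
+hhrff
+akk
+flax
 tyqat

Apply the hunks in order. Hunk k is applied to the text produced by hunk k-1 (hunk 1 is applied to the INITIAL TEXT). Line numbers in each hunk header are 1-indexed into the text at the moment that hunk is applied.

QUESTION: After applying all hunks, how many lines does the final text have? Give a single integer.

Answer: 10

Derivation:
Hunk 1: at line 7 remove [oocpp] add [deht,cnvy] -> 11 lines: imco mfq tbn wduz ixiol lvge exysa deht cnvy sqds tyqat
Hunk 2: at line 5 remove [lvge,exysa,deht] add [qacn] -> 9 lines: imco mfq tbn wduz ixiol qacn cnvy sqds tyqat
Hunk 3: at line 2 remove [wduz,ixiol] add [wyz] -> 8 lines: imco mfq tbn wyz qacn cnvy sqds tyqat
Hunk 4: at line 6 remove [sqds] add [hhrff,akk,flax] -> 10 lines: imco mfq tbn wyz qacn cnvy hhrff akk flax tyqat
Final line count: 10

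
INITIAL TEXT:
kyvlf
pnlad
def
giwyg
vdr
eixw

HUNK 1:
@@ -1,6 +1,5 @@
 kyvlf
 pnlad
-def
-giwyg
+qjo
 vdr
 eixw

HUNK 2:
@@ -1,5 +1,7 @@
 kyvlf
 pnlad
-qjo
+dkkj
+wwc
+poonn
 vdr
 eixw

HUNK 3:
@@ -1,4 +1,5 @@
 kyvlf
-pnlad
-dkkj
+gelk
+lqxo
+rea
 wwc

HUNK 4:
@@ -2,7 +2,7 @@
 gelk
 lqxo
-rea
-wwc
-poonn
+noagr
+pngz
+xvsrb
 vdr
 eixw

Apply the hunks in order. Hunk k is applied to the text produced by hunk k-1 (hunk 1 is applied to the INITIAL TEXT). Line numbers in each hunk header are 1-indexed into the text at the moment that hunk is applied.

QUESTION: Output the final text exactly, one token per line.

Hunk 1: at line 1 remove [def,giwyg] add [qjo] -> 5 lines: kyvlf pnlad qjo vdr eixw
Hunk 2: at line 1 remove [qjo] add [dkkj,wwc,poonn] -> 7 lines: kyvlf pnlad dkkj wwc poonn vdr eixw
Hunk 3: at line 1 remove [pnlad,dkkj] add [gelk,lqxo,rea] -> 8 lines: kyvlf gelk lqxo rea wwc poonn vdr eixw
Hunk 4: at line 2 remove [rea,wwc,poonn] add [noagr,pngz,xvsrb] -> 8 lines: kyvlf gelk lqxo noagr pngz xvsrb vdr eixw

Answer: kyvlf
gelk
lqxo
noagr
pngz
xvsrb
vdr
eixw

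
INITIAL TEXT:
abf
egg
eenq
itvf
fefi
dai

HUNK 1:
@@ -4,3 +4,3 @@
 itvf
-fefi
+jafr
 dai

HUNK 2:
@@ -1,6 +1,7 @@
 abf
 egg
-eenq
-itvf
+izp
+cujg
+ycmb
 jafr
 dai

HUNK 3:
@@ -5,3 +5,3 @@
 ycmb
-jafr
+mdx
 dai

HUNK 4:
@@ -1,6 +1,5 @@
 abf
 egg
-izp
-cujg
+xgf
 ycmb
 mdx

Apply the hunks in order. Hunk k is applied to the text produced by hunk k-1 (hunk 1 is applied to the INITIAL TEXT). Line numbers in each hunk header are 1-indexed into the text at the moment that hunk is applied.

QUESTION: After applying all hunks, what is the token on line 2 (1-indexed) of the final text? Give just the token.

Hunk 1: at line 4 remove [fefi] add [jafr] -> 6 lines: abf egg eenq itvf jafr dai
Hunk 2: at line 1 remove [eenq,itvf] add [izp,cujg,ycmb] -> 7 lines: abf egg izp cujg ycmb jafr dai
Hunk 3: at line 5 remove [jafr] add [mdx] -> 7 lines: abf egg izp cujg ycmb mdx dai
Hunk 4: at line 1 remove [izp,cujg] add [xgf] -> 6 lines: abf egg xgf ycmb mdx dai
Final line 2: egg

Answer: egg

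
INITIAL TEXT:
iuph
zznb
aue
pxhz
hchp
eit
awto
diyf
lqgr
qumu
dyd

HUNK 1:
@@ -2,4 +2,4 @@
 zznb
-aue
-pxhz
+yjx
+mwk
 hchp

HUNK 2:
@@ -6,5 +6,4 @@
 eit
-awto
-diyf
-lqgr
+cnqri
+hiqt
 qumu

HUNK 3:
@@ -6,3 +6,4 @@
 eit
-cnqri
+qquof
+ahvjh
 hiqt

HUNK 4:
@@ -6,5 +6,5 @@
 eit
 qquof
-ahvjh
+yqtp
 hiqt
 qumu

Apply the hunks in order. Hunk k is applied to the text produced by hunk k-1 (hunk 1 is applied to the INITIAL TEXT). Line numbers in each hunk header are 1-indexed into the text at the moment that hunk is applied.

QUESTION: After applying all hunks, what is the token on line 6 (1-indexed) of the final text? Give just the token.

Answer: eit

Derivation:
Hunk 1: at line 2 remove [aue,pxhz] add [yjx,mwk] -> 11 lines: iuph zznb yjx mwk hchp eit awto diyf lqgr qumu dyd
Hunk 2: at line 6 remove [awto,diyf,lqgr] add [cnqri,hiqt] -> 10 lines: iuph zznb yjx mwk hchp eit cnqri hiqt qumu dyd
Hunk 3: at line 6 remove [cnqri] add [qquof,ahvjh] -> 11 lines: iuph zznb yjx mwk hchp eit qquof ahvjh hiqt qumu dyd
Hunk 4: at line 6 remove [ahvjh] add [yqtp] -> 11 lines: iuph zznb yjx mwk hchp eit qquof yqtp hiqt qumu dyd
Final line 6: eit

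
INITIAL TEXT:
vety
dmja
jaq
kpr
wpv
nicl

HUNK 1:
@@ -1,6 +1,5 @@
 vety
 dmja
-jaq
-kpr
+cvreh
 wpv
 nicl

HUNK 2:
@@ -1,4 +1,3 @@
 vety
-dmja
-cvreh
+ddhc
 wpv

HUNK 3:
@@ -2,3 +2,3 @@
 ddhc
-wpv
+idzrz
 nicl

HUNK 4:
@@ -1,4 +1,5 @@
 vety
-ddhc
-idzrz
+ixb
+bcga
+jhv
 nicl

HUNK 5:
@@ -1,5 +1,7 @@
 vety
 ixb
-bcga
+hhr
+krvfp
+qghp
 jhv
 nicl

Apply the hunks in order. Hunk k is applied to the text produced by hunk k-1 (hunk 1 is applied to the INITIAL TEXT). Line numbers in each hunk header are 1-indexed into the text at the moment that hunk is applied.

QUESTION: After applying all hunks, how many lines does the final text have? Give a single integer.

Answer: 7

Derivation:
Hunk 1: at line 1 remove [jaq,kpr] add [cvreh] -> 5 lines: vety dmja cvreh wpv nicl
Hunk 2: at line 1 remove [dmja,cvreh] add [ddhc] -> 4 lines: vety ddhc wpv nicl
Hunk 3: at line 2 remove [wpv] add [idzrz] -> 4 lines: vety ddhc idzrz nicl
Hunk 4: at line 1 remove [ddhc,idzrz] add [ixb,bcga,jhv] -> 5 lines: vety ixb bcga jhv nicl
Hunk 5: at line 1 remove [bcga] add [hhr,krvfp,qghp] -> 7 lines: vety ixb hhr krvfp qghp jhv nicl
Final line count: 7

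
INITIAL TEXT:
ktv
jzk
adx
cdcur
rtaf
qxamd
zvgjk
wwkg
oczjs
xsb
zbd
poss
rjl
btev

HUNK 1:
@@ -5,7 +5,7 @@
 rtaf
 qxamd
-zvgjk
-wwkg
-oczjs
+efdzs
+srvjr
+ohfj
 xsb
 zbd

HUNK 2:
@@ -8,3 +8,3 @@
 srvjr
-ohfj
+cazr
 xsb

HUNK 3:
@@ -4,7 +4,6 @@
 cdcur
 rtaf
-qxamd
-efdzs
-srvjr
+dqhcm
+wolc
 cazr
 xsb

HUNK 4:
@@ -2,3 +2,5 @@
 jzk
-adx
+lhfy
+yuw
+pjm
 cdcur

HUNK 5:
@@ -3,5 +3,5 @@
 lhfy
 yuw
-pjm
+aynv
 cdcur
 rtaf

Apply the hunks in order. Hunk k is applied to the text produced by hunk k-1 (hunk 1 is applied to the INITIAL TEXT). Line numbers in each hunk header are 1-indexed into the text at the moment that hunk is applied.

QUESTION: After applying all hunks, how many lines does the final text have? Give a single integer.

Answer: 15

Derivation:
Hunk 1: at line 5 remove [zvgjk,wwkg,oczjs] add [efdzs,srvjr,ohfj] -> 14 lines: ktv jzk adx cdcur rtaf qxamd efdzs srvjr ohfj xsb zbd poss rjl btev
Hunk 2: at line 8 remove [ohfj] add [cazr] -> 14 lines: ktv jzk adx cdcur rtaf qxamd efdzs srvjr cazr xsb zbd poss rjl btev
Hunk 3: at line 4 remove [qxamd,efdzs,srvjr] add [dqhcm,wolc] -> 13 lines: ktv jzk adx cdcur rtaf dqhcm wolc cazr xsb zbd poss rjl btev
Hunk 4: at line 2 remove [adx] add [lhfy,yuw,pjm] -> 15 lines: ktv jzk lhfy yuw pjm cdcur rtaf dqhcm wolc cazr xsb zbd poss rjl btev
Hunk 5: at line 3 remove [pjm] add [aynv] -> 15 lines: ktv jzk lhfy yuw aynv cdcur rtaf dqhcm wolc cazr xsb zbd poss rjl btev
Final line count: 15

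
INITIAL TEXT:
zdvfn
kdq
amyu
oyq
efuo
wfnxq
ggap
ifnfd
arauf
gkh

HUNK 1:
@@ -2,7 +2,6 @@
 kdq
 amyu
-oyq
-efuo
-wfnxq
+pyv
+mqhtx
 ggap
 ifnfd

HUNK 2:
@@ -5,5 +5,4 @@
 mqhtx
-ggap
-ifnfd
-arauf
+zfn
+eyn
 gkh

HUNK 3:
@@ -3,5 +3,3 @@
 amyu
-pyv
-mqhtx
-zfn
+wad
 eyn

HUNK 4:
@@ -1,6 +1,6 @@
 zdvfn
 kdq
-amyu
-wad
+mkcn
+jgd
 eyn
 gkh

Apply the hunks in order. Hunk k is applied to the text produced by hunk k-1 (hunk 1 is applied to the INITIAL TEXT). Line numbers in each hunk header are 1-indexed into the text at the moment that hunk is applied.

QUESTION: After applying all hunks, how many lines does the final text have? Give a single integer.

Answer: 6

Derivation:
Hunk 1: at line 2 remove [oyq,efuo,wfnxq] add [pyv,mqhtx] -> 9 lines: zdvfn kdq amyu pyv mqhtx ggap ifnfd arauf gkh
Hunk 2: at line 5 remove [ggap,ifnfd,arauf] add [zfn,eyn] -> 8 lines: zdvfn kdq amyu pyv mqhtx zfn eyn gkh
Hunk 3: at line 3 remove [pyv,mqhtx,zfn] add [wad] -> 6 lines: zdvfn kdq amyu wad eyn gkh
Hunk 4: at line 1 remove [amyu,wad] add [mkcn,jgd] -> 6 lines: zdvfn kdq mkcn jgd eyn gkh
Final line count: 6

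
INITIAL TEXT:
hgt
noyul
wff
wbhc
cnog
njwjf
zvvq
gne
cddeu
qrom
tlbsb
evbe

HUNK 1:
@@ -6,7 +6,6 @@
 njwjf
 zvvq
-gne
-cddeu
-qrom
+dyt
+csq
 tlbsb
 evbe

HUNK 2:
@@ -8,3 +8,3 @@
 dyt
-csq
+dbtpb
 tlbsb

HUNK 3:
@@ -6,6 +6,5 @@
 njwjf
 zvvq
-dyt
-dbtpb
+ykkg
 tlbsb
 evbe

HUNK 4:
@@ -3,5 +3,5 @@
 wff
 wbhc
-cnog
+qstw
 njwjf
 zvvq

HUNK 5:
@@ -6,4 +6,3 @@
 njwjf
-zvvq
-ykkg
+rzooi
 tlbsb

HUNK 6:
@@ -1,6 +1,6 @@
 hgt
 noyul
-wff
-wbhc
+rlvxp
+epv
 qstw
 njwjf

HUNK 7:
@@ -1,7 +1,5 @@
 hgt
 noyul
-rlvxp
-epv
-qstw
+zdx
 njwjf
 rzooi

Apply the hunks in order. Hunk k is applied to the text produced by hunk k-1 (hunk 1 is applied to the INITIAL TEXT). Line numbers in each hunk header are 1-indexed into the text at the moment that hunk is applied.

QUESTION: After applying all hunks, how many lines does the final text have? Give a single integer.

Answer: 7

Derivation:
Hunk 1: at line 6 remove [gne,cddeu,qrom] add [dyt,csq] -> 11 lines: hgt noyul wff wbhc cnog njwjf zvvq dyt csq tlbsb evbe
Hunk 2: at line 8 remove [csq] add [dbtpb] -> 11 lines: hgt noyul wff wbhc cnog njwjf zvvq dyt dbtpb tlbsb evbe
Hunk 3: at line 6 remove [dyt,dbtpb] add [ykkg] -> 10 lines: hgt noyul wff wbhc cnog njwjf zvvq ykkg tlbsb evbe
Hunk 4: at line 3 remove [cnog] add [qstw] -> 10 lines: hgt noyul wff wbhc qstw njwjf zvvq ykkg tlbsb evbe
Hunk 5: at line 6 remove [zvvq,ykkg] add [rzooi] -> 9 lines: hgt noyul wff wbhc qstw njwjf rzooi tlbsb evbe
Hunk 6: at line 1 remove [wff,wbhc] add [rlvxp,epv] -> 9 lines: hgt noyul rlvxp epv qstw njwjf rzooi tlbsb evbe
Hunk 7: at line 1 remove [rlvxp,epv,qstw] add [zdx] -> 7 lines: hgt noyul zdx njwjf rzooi tlbsb evbe
Final line count: 7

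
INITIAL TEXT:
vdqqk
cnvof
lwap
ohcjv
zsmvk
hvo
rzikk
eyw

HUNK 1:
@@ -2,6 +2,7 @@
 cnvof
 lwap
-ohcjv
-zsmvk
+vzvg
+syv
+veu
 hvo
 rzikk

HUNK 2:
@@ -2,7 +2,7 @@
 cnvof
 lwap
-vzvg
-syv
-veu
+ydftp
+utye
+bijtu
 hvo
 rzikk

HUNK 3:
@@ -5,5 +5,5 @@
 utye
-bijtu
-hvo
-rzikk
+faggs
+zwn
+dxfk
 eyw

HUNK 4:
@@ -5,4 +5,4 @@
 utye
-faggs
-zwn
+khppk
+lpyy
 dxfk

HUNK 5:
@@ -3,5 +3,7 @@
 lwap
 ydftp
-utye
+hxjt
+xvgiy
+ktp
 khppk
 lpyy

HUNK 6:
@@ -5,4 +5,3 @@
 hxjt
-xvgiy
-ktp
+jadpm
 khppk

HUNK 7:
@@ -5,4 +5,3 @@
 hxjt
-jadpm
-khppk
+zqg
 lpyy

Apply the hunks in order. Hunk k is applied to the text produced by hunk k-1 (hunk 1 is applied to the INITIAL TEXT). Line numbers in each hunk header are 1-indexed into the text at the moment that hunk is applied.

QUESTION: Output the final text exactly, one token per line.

Hunk 1: at line 2 remove [ohcjv,zsmvk] add [vzvg,syv,veu] -> 9 lines: vdqqk cnvof lwap vzvg syv veu hvo rzikk eyw
Hunk 2: at line 2 remove [vzvg,syv,veu] add [ydftp,utye,bijtu] -> 9 lines: vdqqk cnvof lwap ydftp utye bijtu hvo rzikk eyw
Hunk 3: at line 5 remove [bijtu,hvo,rzikk] add [faggs,zwn,dxfk] -> 9 lines: vdqqk cnvof lwap ydftp utye faggs zwn dxfk eyw
Hunk 4: at line 5 remove [faggs,zwn] add [khppk,lpyy] -> 9 lines: vdqqk cnvof lwap ydftp utye khppk lpyy dxfk eyw
Hunk 5: at line 3 remove [utye] add [hxjt,xvgiy,ktp] -> 11 lines: vdqqk cnvof lwap ydftp hxjt xvgiy ktp khppk lpyy dxfk eyw
Hunk 6: at line 5 remove [xvgiy,ktp] add [jadpm] -> 10 lines: vdqqk cnvof lwap ydftp hxjt jadpm khppk lpyy dxfk eyw
Hunk 7: at line 5 remove [jadpm,khppk] add [zqg] -> 9 lines: vdqqk cnvof lwap ydftp hxjt zqg lpyy dxfk eyw

Answer: vdqqk
cnvof
lwap
ydftp
hxjt
zqg
lpyy
dxfk
eyw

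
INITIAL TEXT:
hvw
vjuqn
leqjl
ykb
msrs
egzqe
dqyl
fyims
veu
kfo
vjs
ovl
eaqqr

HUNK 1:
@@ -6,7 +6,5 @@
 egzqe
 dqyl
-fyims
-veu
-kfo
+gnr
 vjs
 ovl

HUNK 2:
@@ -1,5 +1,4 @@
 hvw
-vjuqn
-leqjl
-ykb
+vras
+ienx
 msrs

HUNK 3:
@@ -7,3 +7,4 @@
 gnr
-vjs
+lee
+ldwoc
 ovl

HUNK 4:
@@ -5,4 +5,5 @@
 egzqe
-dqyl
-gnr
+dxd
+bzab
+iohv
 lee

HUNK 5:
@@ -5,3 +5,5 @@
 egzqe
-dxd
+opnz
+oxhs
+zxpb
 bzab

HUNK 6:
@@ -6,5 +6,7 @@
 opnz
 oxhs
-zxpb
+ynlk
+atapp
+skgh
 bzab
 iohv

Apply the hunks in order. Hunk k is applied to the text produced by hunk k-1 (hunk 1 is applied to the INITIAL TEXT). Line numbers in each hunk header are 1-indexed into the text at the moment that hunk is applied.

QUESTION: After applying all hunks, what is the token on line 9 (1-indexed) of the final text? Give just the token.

Answer: atapp

Derivation:
Hunk 1: at line 6 remove [fyims,veu,kfo] add [gnr] -> 11 lines: hvw vjuqn leqjl ykb msrs egzqe dqyl gnr vjs ovl eaqqr
Hunk 2: at line 1 remove [vjuqn,leqjl,ykb] add [vras,ienx] -> 10 lines: hvw vras ienx msrs egzqe dqyl gnr vjs ovl eaqqr
Hunk 3: at line 7 remove [vjs] add [lee,ldwoc] -> 11 lines: hvw vras ienx msrs egzqe dqyl gnr lee ldwoc ovl eaqqr
Hunk 4: at line 5 remove [dqyl,gnr] add [dxd,bzab,iohv] -> 12 lines: hvw vras ienx msrs egzqe dxd bzab iohv lee ldwoc ovl eaqqr
Hunk 5: at line 5 remove [dxd] add [opnz,oxhs,zxpb] -> 14 lines: hvw vras ienx msrs egzqe opnz oxhs zxpb bzab iohv lee ldwoc ovl eaqqr
Hunk 6: at line 6 remove [zxpb] add [ynlk,atapp,skgh] -> 16 lines: hvw vras ienx msrs egzqe opnz oxhs ynlk atapp skgh bzab iohv lee ldwoc ovl eaqqr
Final line 9: atapp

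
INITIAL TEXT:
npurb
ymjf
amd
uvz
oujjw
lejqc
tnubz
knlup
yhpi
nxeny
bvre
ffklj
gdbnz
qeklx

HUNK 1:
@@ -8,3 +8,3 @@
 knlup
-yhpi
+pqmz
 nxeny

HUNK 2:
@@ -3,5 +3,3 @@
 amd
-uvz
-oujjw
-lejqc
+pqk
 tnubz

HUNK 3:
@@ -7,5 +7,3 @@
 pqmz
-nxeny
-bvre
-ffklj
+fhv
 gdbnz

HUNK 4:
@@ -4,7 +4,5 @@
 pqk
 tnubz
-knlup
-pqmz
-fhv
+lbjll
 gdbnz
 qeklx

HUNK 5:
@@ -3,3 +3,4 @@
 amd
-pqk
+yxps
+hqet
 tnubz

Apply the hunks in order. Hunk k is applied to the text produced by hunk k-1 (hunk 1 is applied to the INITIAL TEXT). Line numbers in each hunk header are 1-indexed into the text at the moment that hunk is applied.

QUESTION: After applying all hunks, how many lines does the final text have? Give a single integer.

Hunk 1: at line 8 remove [yhpi] add [pqmz] -> 14 lines: npurb ymjf amd uvz oujjw lejqc tnubz knlup pqmz nxeny bvre ffklj gdbnz qeklx
Hunk 2: at line 3 remove [uvz,oujjw,lejqc] add [pqk] -> 12 lines: npurb ymjf amd pqk tnubz knlup pqmz nxeny bvre ffklj gdbnz qeklx
Hunk 3: at line 7 remove [nxeny,bvre,ffklj] add [fhv] -> 10 lines: npurb ymjf amd pqk tnubz knlup pqmz fhv gdbnz qeklx
Hunk 4: at line 4 remove [knlup,pqmz,fhv] add [lbjll] -> 8 lines: npurb ymjf amd pqk tnubz lbjll gdbnz qeklx
Hunk 5: at line 3 remove [pqk] add [yxps,hqet] -> 9 lines: npurb ymjf amd yxps hqet tnubz lbjll gdbnz qeklx
Final line count: 9

Answer: 9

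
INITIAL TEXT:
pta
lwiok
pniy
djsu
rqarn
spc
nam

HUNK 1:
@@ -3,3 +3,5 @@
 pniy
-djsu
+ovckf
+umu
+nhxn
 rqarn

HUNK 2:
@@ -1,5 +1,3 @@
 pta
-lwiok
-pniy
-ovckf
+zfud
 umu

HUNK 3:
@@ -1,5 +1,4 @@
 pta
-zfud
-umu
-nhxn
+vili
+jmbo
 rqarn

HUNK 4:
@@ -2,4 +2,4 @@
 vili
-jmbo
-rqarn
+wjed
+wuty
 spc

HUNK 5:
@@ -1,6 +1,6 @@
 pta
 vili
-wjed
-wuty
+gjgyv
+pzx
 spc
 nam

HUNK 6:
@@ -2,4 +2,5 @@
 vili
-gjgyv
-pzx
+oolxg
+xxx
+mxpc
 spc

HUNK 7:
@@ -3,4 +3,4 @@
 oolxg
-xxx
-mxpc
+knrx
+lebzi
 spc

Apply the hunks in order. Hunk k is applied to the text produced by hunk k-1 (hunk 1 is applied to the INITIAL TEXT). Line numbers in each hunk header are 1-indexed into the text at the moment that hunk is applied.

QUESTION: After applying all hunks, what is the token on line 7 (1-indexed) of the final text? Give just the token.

Hunk 1: at line 3 remove [djsu] add [ovckf,umu,nhxn] -> 9 lines: pta lwiok pniy ovckf umu nhxn rqarn spc nam
Hunk 2: at line 1 remove [lwiok,pniy,ovckf] add [zfud] -> 7 lines: pta zfud umu nhxn rqarn spc nam
Hunk 3: at line 1 remove [zfud,umu,nhxn] add [vili,jmbo] -> 6 lines: pta vili jmbo rqarn spc nam
Hunk 4: at line 2 remove [jmbo,rqarn] add [wjed,wuty] -> 6 lines: pta vili wjed wuty spc nam
Hunk 5: at line 1 remove [wjed,wuty] add [gjgyv,pzx] -> 6 lines: pta vili gjgyv pzx spc nam
Hunk 6: at line 2 remove [gjgyv,pzx] add [oolxg,xxx,mxpc] -> 7 lines: pta vili oolxg xxx mxpc spc nam
Hunk 7: at line 3 remove [xxx,mxpc] add [knrx,lebzi] -> 7 lines: pta vili oolxg knrx lebzi spc nam
Final line 7: nam

Answer: nam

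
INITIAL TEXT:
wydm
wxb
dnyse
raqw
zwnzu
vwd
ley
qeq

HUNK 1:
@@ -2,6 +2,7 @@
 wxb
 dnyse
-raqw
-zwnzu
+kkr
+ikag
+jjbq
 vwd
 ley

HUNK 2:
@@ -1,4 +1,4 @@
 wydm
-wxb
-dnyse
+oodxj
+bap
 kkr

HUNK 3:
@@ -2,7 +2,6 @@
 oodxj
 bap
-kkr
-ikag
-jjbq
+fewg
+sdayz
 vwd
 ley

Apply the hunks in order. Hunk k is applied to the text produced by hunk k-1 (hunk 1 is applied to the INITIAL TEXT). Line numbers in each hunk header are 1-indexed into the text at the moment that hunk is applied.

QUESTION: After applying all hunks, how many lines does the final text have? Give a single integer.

Hunk 1: at line 2 remove [raqw,zwnzu] add [kkr,ikag,jjbq] -> 9 lines: wydm wxb dnyse kkr ikag jjbq vwd ley qeq
Hunk 2: at line 1 remove [wxb,dnyse] add [oodxj,bap] -> 9 lines: wydm oodxj bap kkr ikag jjbq vwd ley qeq
Hunk 3: at line 2 remove [kkr,ikag,jjbq] add [fewg,sdayz] -> 8 lines: wydm oodxj bap fewg sdayz vwd ley qeq
Final line count: 8

Answer: 8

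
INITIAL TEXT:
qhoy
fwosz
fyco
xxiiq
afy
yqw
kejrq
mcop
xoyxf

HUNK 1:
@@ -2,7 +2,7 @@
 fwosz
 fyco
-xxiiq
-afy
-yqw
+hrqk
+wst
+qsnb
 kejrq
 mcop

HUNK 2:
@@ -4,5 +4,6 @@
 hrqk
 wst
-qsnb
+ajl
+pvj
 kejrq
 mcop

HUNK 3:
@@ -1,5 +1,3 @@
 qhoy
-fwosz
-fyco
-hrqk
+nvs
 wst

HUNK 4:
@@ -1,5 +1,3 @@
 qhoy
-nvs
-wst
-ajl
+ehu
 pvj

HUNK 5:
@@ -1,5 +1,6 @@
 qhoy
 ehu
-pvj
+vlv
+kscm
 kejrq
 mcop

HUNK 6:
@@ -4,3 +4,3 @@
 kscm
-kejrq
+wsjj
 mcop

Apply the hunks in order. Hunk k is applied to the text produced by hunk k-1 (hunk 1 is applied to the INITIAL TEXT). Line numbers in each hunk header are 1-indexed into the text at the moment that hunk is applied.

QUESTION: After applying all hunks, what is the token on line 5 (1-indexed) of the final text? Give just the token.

Hunk 1: at line 2 remove [xxiiq,afy,yqw] add [hrqk,wst,qsnb] -> 9 lines: qhoy fwosz fyco hrqk wst qsnb kejrq mcop xoyxf
Hunk 2: at line 4 remove [qsnb] add [ajl,pvj] -> 10 lines: qhoy fwosz fyco hrqk wst ajl pvj kejrq mcop xoyxf
Hunk 3: at line 1 remove [fwosz,fyco,hrqk] add [nvs] -> 8 lines: qhoy nvs wst ajl pvj kejrq mcop xoyxf
Hunk 4: at line 1 remove [nvs,wst,ajl] add [ehu] -> 6 lines: qhoy ehu pvj kejrq mcop xoyxf
Hunk 5: at line 1 remove [pvj] add [vlv,kscm] -> 7 lines: qhoy ehu vlv kscm kejrq mcop xoyxf
Hunk 6: at line 4 remove [kejrq] add [wsjj] -> 7 lines: qhoy ehu vlv kscm wsjj mcop xoyxf
Final line 5: wsjj

Answer: wsjj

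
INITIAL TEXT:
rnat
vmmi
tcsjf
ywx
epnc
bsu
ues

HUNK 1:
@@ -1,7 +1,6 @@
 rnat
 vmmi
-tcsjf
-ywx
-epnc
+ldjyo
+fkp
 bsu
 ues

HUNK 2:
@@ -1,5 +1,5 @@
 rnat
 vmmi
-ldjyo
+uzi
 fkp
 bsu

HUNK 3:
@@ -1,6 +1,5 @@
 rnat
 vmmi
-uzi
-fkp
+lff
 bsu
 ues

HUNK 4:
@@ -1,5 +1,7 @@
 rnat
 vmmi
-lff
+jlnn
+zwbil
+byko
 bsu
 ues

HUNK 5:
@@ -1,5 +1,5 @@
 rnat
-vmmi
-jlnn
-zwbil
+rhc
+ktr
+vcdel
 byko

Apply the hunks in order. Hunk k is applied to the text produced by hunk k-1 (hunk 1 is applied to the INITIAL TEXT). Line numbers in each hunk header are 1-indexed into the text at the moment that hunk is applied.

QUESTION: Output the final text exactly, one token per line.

Hunk 1: at line 1 remove [tcsjf,ywx,epnc] add [ldjyo,fkp] -> 6 lines: rnat vmmi ldjyo fkp bsu ues
Hunk 2: at line 1 remove [ldjyo] add [uzi] -> 6 lines: rnat vmmi uzi fkp bsu ues
Hunk 3: at line 1 remove [uzi,fkp] add [lff] -> 5 lines: rnat vmmi lff bsu ues
Hunk 4: at line 1 remove [lff] add [jlnn,zwbil,byko] -> 7 lines: rnat vmmi jlnn zwbil byko bsu ues
Hunk 5: at line 1 remove [vmmi,jlnn,zwbil] add [rhc,ktr,vcdel] -> 7 lines: rnat rhc ktr vcdel byko bsu ues

Answer: rnat
rhc
ktr
vcdel
byko
bsu
ues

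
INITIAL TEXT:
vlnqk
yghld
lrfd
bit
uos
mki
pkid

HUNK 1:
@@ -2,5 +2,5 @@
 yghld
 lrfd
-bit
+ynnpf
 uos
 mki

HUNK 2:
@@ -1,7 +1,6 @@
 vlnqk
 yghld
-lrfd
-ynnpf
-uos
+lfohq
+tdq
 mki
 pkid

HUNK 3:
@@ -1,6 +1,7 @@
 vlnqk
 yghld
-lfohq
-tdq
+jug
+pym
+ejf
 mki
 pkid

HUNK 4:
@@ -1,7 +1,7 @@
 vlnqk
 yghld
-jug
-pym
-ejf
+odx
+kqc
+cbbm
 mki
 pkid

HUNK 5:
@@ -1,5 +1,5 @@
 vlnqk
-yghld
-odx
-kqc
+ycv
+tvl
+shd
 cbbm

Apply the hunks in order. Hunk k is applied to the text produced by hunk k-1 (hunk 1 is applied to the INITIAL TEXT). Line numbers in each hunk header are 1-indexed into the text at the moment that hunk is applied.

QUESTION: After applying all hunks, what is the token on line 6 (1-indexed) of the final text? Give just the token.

Answer: mki

Derivation:
Hunk 1: at line 2 remove [bit] add [ynnpf] -> 7 lines: vlnqk yghld lrfd ynnpf uos mki pkid
Hunk 2: at line 1 remove [lrfd,ynnpf,uos] add [lfohq,tdq] -> 6 lines: vlnqk yghld lfohq tdq mki pkid
Hunk 3: at line 1 remove [lfohq,tdq] add [jug,pym,ejf] -> 7 lines: vlnqk yghld jug pym ejf mki pkid
Hunk 4: at line 1 remove [jug,pym,ejf] add [odx,kqc,cbbm] -> 7 lines: vlnqk yghld odx kqc cbbm mki pkid
Hunk 5: at line 1 remove [yghld,odx,kqc] add [ycv,tvl,shd] -> 7 lines: vlnqk ycv tvl shd cbbm mki pkid
Final line 6: mki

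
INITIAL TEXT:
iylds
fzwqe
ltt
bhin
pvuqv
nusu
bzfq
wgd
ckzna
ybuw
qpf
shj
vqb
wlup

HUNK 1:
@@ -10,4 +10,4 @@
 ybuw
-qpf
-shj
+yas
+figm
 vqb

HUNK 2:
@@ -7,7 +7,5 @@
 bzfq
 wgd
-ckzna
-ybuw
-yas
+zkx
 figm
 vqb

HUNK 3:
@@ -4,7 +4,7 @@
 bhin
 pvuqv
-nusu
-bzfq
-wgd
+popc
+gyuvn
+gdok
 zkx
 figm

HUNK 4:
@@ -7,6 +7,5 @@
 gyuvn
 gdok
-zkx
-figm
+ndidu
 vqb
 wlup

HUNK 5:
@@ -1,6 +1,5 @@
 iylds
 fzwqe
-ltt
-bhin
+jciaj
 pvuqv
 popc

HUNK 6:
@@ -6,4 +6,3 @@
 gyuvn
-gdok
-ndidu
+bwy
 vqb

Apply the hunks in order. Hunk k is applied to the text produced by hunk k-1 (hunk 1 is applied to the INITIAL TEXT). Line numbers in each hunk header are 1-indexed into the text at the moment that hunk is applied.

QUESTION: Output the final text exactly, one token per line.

Answer: iylds
fzwqe
jciaj
pvuqv
popc
gyuvn
bwy
vqb
wlup

Derivation:
Hunk 1: at line 10 remove [qpf,shj] add [yas,figm] -> 14 lines: iylds fzwqe ltt bhin pvuqv nusu bzfq wgd ckzna ybuw yas figm vqb wlup
Hunk 2: at line 7 remove [ckzna,ybuw,yas] add [zkx] -> 12 lines: iylds fzwqe ltt bhin pvuqv nusu bzfq wgd zkx figm vqb wlup
Hunk 3: at line 4 remove [nusu,bzfq,wgd] add [popc,gyuvn,gdok] -> 12 lines: iylds fzwqe ltt bhin pvuqv popc gyuvn gdok zkx figm vqb wlup
Hunk 4: at line 7 remove [zkx,figm] add [ndidu] -> 11 lines: iylds fzwqe ltt bhin pvuqv popc gyuvn gdok ndidu vqb wlup
Hunk 5: at line 1 remove [ltt,bhin] add [jciaj] -> 10 lines: iylds fzwqe jciaj pvuqv popc gyuvn gdok ndidu vqb wlup
Hunk 6: at line 6 remove [gdok,ndidu] add [bwy] -> 9 lines: iylds fzwqe jciaj pvuqv popc gyuvn bwy vqb wlup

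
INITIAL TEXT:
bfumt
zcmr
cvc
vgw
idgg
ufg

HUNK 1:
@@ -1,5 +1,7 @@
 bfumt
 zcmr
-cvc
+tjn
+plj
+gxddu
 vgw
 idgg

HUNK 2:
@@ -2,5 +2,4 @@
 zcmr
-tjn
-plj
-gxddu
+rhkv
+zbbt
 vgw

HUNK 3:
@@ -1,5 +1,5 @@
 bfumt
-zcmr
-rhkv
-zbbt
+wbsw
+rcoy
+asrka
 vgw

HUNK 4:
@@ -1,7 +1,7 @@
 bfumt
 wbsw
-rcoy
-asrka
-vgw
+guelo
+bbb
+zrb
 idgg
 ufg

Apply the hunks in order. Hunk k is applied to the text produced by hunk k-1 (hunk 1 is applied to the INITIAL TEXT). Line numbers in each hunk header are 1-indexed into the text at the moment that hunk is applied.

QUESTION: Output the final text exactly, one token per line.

Answer: bfumt
wbsw
guelo
bbb
zrb
idgg
ufg

Derivation:
Hunk 1: at line 1 remove [cvc] add [tjn,plj,gxddu] -> 8 lines: bfumt zcmr tjn plj gxddu vgw idgg ufg
Hunk 2: at line 2 remove [tjn,plj,gxddu] add [rhkv,zbbt] -> 7 lines: bfumt zcmr rhkv zbbt vgw idgg ufg
Hunk 3: at line 1 remove [zcmr,rhkv,zbbt] add [wbsw,rcoy,asrka] -> 7 lines: bfumt wbsw rcoy asrka vgw idgg ufg
Hunk 4: at line 1 remove [rcoy,asrka,vgw] add [guelo,bbb,zrb] -> 7 lines: bfumt wbsw guelo bbb zrb idgg ufg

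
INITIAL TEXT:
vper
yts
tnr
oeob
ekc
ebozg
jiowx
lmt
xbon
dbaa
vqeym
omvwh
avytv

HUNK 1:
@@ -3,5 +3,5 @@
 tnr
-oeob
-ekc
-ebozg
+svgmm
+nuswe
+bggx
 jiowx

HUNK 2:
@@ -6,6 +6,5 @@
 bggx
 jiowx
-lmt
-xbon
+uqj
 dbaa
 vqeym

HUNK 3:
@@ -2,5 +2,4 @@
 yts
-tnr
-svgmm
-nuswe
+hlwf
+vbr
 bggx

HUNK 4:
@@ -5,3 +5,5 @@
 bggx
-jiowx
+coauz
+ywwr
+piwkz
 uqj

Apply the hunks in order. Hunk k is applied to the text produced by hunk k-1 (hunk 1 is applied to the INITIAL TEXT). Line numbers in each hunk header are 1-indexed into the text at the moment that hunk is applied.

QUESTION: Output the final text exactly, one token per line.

Answer: vper
yts
hlwf
vbr
bggx
coauz
ywwr
piwkz
uqj
dbaa
vqeym
omvwh
avytv

Derivation:
Hunk 1: at line 3 remove [oeob,ekc,ebozg] add [svgmm,nuswe,bggx] -> 13 lines: vper yts tnr svgmm nuswe bggx jiowx lmt xbon dbaa vqeym omvwh avytv
Hunk 2: at line 6 remove [lmt,xbon] add [uqj] -> 12 lines: vper yts tnr svgmm nuswe bggx jiowx uqj dbaa vqeym omvwh avytv
Hunk 3: at line 2 remove [tnr,svgmm,nuswe] add [hlwf,vbr] -> 11 lines: vper yts hlwf vbr bggx jiowx uqj dbaa vqeym omvwh avytv
Hunk 4: at line 5 remove [jiowx] add [coauz,ywwr,piwkz] -> 13 lines: vper yts hlwf vbr bggx coauz ywwr piwkz uqj dbaa vqeym omvwh avytv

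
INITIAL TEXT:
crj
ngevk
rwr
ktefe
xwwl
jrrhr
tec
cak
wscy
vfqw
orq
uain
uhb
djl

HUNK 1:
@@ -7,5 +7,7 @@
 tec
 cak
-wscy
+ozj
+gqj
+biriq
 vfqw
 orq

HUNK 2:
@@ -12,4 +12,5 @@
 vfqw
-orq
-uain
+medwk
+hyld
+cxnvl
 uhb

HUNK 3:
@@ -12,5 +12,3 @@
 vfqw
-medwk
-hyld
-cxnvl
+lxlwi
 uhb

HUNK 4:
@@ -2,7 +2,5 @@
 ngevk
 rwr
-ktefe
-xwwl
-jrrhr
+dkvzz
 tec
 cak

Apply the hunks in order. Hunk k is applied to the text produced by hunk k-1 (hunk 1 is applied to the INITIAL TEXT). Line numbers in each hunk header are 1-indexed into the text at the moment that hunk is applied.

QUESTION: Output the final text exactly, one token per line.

Hunk 1: at line 7 remove [wscy] add [ozj,gqj,biriq] -> 16 lines: crj ngevk rwr ktefe xwwl jrrhr tec cak ozj gqj biriq vfqw orq uain uhb djl
Hunk 2: at line 12 remove [orq,uain] add [medwk,hyld,cxnvl] -> 17 lines: crj ngevk rwr ktefe xwwl jrrhr tec cak ozj gqj biriq vfqw medwk hyld cxnvl uhb djl
Hunk 3: at line 12 remove [medwk,hyld,cxnvl] add [lxlwi] -> 15 lines: crj ngevk rwr ktefe xwwl jrrhr tec cak ozj gqj biriq vfqw lxlwi uhb djl
Hunk 4: at line 2 remove [ktefe,xwwl,jrrhr] add [dkvzz] -> 13 lines: crj ngevk rwr dkvzz tec cak ozj gqj biriq vfqw lxlwi uhb djl

Answer: crj
ngevk
rwr
dkvzz
tec
cak
ozj
gqj
biriq
vfqw
lxlwi
uhb
djl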